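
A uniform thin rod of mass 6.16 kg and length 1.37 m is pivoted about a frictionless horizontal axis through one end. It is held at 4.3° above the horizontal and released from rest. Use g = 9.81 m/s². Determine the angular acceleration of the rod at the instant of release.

About the pivot, I = (1/3)ML² = (1/3)(6.16)(1.37)² = 3.854 kg·m².
The weight acts at the center, a distance L/2 = 0.6850 m from the pivot; τ = Mg(L/2) cos 4.3° = 41.28 N·m.
α = τ/I = 41.28/3.854 = 10.71 rad/s².

α ≈ 10.7 rad/s²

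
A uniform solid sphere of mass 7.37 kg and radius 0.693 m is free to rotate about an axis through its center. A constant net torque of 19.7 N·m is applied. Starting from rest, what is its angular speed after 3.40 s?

ω ≈ 47.3 rad/s

I = (2/5)MR² = (2/5)(7.37)(0.693)² = 1.416 kg·m².
α = τ/I = 19.7/1.416 = 13.91 rad/s².
ω = ω₀ + αt = 0 + (13.91)(3.40) = 47.31 rad/s.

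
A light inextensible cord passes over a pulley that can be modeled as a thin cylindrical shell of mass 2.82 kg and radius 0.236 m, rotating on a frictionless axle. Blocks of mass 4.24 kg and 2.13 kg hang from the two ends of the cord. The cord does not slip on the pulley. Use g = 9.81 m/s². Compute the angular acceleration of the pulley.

α ≈ 9.54 rad/s²

I = MR² = (2.82)(0.236)² = 0.1571 kg·m².
Heavier block: m₁g − T₁ = m₁a. Lighter block: T₂ − m₂g = m₂a.
Pulley: (T₁ − T₂)R = Iα = I(a/R), so T₁ − T₂ = (I/R²)a = 1·M_p a = 2.820·a.
Adding the three: (m₁ − m₂)g = (m₁ + m₂ + 2.820)a, so a = (4.24 − 2.13)(9.81)/(4.24 + 2.13 + 2.820) = 2.252 m/s².
α = a/R = 2.252/0.236 = 9.544 rad/s².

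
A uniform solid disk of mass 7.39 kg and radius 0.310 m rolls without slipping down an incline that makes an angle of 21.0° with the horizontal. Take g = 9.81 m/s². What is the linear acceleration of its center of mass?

Translation along the incline: Mg sinθ − f = Ma.
Rotation about the center: fR = Iα with I = ½MR². No-slip gives a = αR, so f = (I/R²)a = (1/2)M a.
Substituting: Mg sinθ = (1 + 0.5000)Ma, so a = g sinθ/(1 + 0.5000) = (9.81) sin 21.0° / 1.500 = 2.344 m/s².

a ≈ 2.34 m/s²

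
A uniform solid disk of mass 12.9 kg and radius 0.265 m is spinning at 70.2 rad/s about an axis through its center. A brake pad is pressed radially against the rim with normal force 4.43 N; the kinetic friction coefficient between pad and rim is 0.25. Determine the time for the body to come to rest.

I = ½MR² = (1/2)(12.9)(0.265)² = 0.4530 kg·m².
Friction force f = μN = (0.25)(4.43) = 1.107 N at the rim; torque magnitude τ = fR = 0.2935 N·m, opposing ω.
|α| = τ/I = 0.2935/0.4530 = 0.6479 rad/s² (deceleration).
0 = ω₀ − |α|t ⇒ t = ω₀/|α| = 70.2/0.6479 = 108.3 s.

t ≈ 108 s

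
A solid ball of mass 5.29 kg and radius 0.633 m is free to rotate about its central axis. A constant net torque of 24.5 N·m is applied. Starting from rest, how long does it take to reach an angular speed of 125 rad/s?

t ≈ 4.33 s

I = (2/5)MR² = (2/5)(5.29)(0.633)² = 0.8479 kg·m².
α = τ/I = 24.5/0.8479 = 28.90 rad/s².
ω = αt ⇒ t = ω/α = 125/28.90 = 4.326 s.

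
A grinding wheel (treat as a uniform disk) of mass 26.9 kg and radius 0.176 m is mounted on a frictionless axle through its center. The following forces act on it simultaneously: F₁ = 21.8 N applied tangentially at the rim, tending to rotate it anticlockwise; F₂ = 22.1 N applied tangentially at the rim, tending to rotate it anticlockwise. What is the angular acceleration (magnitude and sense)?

α ≈ 18.5 rad/s², anticlockwise

I = ½MR² = (1/2)(26.9)(0.176)² = 0.4166 kg·m².
Taking anticlockwise as positive: τ₁ = +(21.8)(0.176) = +3.837 N·m; τ₂ = +(22.1)(0.176) = +3.890 N·m.
Net torque τ = 7.726 N·m.
α = τ/I = 7.726/0.4166 = 18.55 rad/s².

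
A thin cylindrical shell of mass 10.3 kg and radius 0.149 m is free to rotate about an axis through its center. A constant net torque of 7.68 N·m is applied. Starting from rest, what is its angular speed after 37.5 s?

I = MR² = (10.3)(0.149)² = 0.2287 kg·m².
α = τ/I = 7.68/0.2287 = 33.59 rad/s².
ω = ω₀ + αt = 0 + (33.59)(37.5) = 1259 rad/s.

ω ≈ 1260 rad/s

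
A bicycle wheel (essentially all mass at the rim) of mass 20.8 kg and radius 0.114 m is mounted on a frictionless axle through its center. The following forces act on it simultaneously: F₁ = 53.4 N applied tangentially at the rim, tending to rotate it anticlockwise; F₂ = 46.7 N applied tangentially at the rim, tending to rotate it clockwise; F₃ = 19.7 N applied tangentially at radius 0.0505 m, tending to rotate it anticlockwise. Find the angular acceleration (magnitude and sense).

α ≈ 6.51 rad/s², anticlockwise

I = MR² = (20.8)(0.114)² = 0.2703 kg·m².
Taking anticlockwise as positive: τ₁ = +(53.4)(0.114) = +6.088 N·m; τ₂ = −(46.7)(0.114) = −5.324 N·m; τ₃ = +(19.7)(0.0505) = +0.9949 N·m.
Net torque τ = 1.759 N·m.
α = τ/I = 1.759/0.2703 = 6.506 rad/s².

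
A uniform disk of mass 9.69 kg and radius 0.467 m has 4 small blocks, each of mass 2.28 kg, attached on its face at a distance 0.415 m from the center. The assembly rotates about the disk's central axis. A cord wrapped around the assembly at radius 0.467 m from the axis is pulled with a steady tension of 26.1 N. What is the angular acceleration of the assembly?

I_disk = ½MR² = ½(9.69)(0.467)² = 1.057 kg·m².
I_blocks = 4·m·r² = 4(2.28)(0.415)² = 1.571 kg·m².
Total I = 2.627 kg·m².
τ = F r = (26.1)(0.467) = 12.19 N·m.
α = τ/I = 12.19/2.627 = 4.639 rad/s².

α ≈ 4.64 rad/s²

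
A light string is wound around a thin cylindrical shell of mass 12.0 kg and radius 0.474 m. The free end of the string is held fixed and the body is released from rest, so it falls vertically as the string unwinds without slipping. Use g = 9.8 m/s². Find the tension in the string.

Translation: Mg − T = Ma. Rotation about the center: TR = Iα with I = MR².
With a = αR: T = (I/R²)a = M a, so Mg = (1 + 1.000)Ma.
a = g/(1 + 1.000) = 9.8/2.000 = 4.900 m/s².
T = 1.000·M·a = (1.000)(12.0)(4.900) = 58.80 N.

T ≈ 58.8 N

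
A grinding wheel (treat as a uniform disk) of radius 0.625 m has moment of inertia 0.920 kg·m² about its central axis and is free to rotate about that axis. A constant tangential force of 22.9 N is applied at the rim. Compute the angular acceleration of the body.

τ = F R = (22.9)(0.625) = 14.31 N·m.
Newton's second law for rotation, τ = Iα, gives α = τ/I = 14.31/0.9200 = 15.56 rad/s².

α ≈ 15.6 rad/s²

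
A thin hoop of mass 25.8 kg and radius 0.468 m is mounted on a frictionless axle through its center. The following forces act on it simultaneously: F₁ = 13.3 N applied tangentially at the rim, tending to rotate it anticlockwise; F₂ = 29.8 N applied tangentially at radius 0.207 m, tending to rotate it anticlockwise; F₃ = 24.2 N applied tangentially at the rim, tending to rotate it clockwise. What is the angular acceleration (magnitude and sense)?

I = MR² = (25.8)(0.468)² = 5.651 kg·m².
Taking anticlockwise as positive: τ₁ = +(13.3)(0.468) = +6.224 N·m; τ₂ = +(29.8)(0.207) = +6.169 N·m; τ₃ = −(24.2)(0.468) = −11.33 N·m.
Net torque τ = 1.067 N·m.
α = τ/I = 1.067/5.651 = 0.1889 rad/s².

α ≈ 0.189 rad/s², anticlockwise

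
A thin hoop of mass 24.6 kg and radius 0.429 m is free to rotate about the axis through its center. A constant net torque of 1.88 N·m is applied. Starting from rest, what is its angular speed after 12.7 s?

I = MR² = (24.6)(0.429)² = 4.527 kg·m².
α = τ/I = 1.88/4.527 = 0.4152 rad/s².
ω = ω₀ + αt = 0 + (0.4152)(12.7) = 5.274 rad/s.

ω ≈ 5.27 rad/s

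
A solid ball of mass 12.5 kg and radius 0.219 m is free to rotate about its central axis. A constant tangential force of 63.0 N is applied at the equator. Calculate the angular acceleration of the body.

α ≈ 57.5 rad/s²

I = (2/5)MR² = (2/5)(12.5)(0.219)² = 0.2398 kg·m².
τ = F R = (63.0)(0.219) = 13.80 N·m.
From τ = Iα: α = 13.80/0.2398 = 57.53 rad/s².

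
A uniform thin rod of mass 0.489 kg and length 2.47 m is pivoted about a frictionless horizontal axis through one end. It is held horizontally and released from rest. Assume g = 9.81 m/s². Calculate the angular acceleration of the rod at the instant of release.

α ≈ 5.96 rad/s²

About the pivot, I = (1/3)ML² = (1/3)(0.489)(2.47)² = 0.9944 kg·m².
The weight acts at the center, a distance L/2 = 1.235 m from the pivot; τ = Mg(L/2) = 5.924 N·m.
α = τ/I = 5.924/0.9944 = 5.957 rad/s².
(Equivalently α = (3g/(2L)) = 5.957 rad/s².)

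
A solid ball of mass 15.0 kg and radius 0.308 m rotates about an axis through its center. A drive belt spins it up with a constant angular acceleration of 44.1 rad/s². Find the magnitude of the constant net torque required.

τ ≈ 25.1 N·m

I = (2/5)MR² = (2/5)(15.0)(0.308)² = 0.5692 kg·m².
τ = Iα = (0.5692)(44.10) = 25.10 N·m.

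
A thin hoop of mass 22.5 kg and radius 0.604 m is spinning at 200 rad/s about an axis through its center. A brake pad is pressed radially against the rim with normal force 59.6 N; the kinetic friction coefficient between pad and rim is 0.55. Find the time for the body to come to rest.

I = MR² = (22.5)(0.604)² = 8.208 kg·m².
Friction force f = μN = (0.55)(59.6) = 32.78 N at the rim; torque magnitude τ = fR = 19.80 N·m, opposing ω.
|α| = τ/I = 19.80/8.208 = 2.412 rad/s² (deceleration).
0 = ω₀ − |α|t ⇒ t = ω₀/|α| = 200/2.412 = 82.92 s.

t ≈ 82.9 s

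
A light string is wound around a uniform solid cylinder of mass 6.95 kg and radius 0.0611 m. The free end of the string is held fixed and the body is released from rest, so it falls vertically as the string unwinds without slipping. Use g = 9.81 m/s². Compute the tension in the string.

Translation: Mg − T = Ma. Rotation about the center: TR = Iα with I = ½MR².
With a = αR: T = (I/R²)a = (1/2)M a, so Mg = (1 + 0.5000)Ma.
a = g/(1 + 0.5000) = 9.81/1.500 = 6.540 m/s².
T = 0.5000·M·a = (0.5000)(6.95)(6.540) = 22.73 N.

T ≈ 22.7 N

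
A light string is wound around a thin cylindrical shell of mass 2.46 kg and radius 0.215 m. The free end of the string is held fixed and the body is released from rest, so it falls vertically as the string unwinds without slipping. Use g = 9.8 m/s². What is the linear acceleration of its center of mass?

a ≈ 4.90 m/s²

Translation: Mg − T = Ma. Rotation about the center: TR = Iα with I = MR².
With a = αR: T = (I/R²)a = M a, so Mg = (1 + 1.000)Ma.
a = g/(1 + 1.000) = 9.8/2.000 = 4.900 m/s².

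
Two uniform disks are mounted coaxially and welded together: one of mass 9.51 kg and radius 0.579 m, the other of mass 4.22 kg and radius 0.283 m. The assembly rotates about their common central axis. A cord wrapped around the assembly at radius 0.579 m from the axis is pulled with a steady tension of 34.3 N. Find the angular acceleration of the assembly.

α ≈ 11.3 rad/s²

I = ½M₁R₁² + ½M₂R₂² = ½(9.51)(0.579)² + ½(4.22)(0.283)² = 1.763 kg·m².
τ = F r = (34.3)(0.579) = 19.86 N·m.
α = τ/I = 19.86/1.763 = 11.26 rad/s².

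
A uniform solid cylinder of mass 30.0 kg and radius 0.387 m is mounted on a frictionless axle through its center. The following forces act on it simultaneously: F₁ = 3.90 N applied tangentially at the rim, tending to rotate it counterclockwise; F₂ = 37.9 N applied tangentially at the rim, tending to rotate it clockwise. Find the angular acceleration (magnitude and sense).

α ≈ 5.86 rad/s², clockwise

I = ½MR² = (1/2)(30.0)(0.387)² = 2.247 kg·m².
Taking counterclockwise as positive: τ₁ = +(3.90)(0.387) = +1.509 N·m; τ₂ = −(37.9)(0.387) = −14.67 N·m.
Net torque τ = -13.16 N·m.
α = τ/I = -13.16/2.247 = -5.857 rad/s².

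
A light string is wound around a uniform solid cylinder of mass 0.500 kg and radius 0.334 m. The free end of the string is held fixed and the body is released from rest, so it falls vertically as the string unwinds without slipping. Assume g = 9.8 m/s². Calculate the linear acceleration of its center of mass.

a ≈ 6.53 m/s²

Translation: Mg − T = Ma. Rotation about the center: TR = Iα with I = ½MR².
With a = αR: T = (I/R²)a = (1/2)M a, so Mg = (1 + 0.5000)Ma.
a = g/(1 + 0.5000) = 9.8/1.500 = 6.533 m/s².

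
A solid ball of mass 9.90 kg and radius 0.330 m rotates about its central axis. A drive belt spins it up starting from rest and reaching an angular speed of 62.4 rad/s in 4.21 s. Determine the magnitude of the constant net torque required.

I = (2/5)MR² = (2/5)(9.90)(0.330)² = 0.4312 kg·m².
α = Δω/Δt = (62.4 − 0)/4.21 = 14.82 rad/s².
τ = Iα = (0.4312)(14.82) = 6.392 N·m.

τ ≈ 6.39 N·m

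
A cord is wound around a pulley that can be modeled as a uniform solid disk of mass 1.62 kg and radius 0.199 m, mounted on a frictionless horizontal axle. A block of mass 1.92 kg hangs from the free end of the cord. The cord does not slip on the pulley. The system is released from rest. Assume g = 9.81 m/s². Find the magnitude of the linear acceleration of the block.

I = ½MR² = (1/2)(1.62)(0.199)² = 0.03208 kg·m².
Block: mg − T = ma. Pulley: TR = Iα. No-slip: a = αR, so T = (I/R²)a = 0.8100·a.
Then mg = (m + 0.8100)a, so a = (1.92)(9.81)/(1.92 + 0.8100) = 6.899 m/s².

a ≈ 6.90 m/s²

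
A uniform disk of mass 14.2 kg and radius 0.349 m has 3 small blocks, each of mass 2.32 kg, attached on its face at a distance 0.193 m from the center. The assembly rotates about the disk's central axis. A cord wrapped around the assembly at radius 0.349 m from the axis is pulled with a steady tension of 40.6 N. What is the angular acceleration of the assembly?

α ≈ 12.6 rad/s²

I_disk = ½MR² = ½(14.2)(0.349)² = 0.8648 kg·m².
I_blocks = 3·m·r² = 3(2.32)(0.193)² = 0.2593 kg·m².
Total I = 1.124 kg·m².
τ = F r = (40.6)(0.349) = 14.17 N·m.
α = τ/I = 14.17/1.124 = 12.61 rad/s².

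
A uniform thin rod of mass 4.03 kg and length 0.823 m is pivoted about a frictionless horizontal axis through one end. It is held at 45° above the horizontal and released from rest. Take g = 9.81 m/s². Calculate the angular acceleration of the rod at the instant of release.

α ≈ 12.6 rad/s²

About the pivot, I = (1/3)ML² = (1/3)(4.03)(0.823)² = 0.9099 kg·m².
The weight acts at the center, a distance L/2 = 0.4115 m from the pivot; τ = Mg(L/2) cos 45° = 11.50 N·m.
α = τ/I = 11.50/0.9099 = 12.64 rad/s².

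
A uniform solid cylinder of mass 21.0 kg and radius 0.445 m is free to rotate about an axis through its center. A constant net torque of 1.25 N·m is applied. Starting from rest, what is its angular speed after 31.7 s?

I = ½MR² = (1/2)(21.0)(0.445)² = 2.079 kg·m².
α = τ/I = 1.25/2.079 = 0.6012 rad/s².
ω = ω₀ + αt = 0 + (0.6012)(31.7) = 19.06 rad/s.

ω ≈ 19.1 rad/s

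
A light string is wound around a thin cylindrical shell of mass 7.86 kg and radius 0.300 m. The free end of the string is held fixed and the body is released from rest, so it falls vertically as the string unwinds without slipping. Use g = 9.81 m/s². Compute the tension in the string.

Translation: Mg − T = Ma. Rotation about the center: TR = Iα with I = MR².
With a = αR: T = (I/R²)a = M a, so Mg = (1 + 1.000)Ma.
a = g/(1 + 1.000) = 9.81/2.000 = 4.905 m/s².
T = 1.000·M·a = (1.000)(7.86)(4.905) = 38.55 N.

T ≈ 38.6 N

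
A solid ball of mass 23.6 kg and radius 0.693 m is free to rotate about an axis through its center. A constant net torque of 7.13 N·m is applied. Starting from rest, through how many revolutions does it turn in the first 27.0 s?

I = (2/5)MR² = (2/5)(23.6)(0.693)² = 4.534 kg·m².
α = τ/I = 7.13/4.534 = 1.573 rad/s².
θ = ½αt² = ½(1.573)(27.0)² = 573.3 rad.
Revolutions = θ/(2π) = 91.24.

≈ 91.2 revolutions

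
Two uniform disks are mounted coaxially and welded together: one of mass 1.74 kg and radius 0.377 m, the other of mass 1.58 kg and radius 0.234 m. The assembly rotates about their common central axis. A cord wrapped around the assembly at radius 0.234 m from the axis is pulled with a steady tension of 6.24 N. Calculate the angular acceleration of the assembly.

I = ½M₁R₁² + ½M₂R₂² = ½(1.74)(0.377)² + ½(1.58)(0.234)² = 0.1669 kg·m².
τ = F r = (6.24)(0.234) = 1.460 N·m.
α = τ/I = 1.460/0.1669 = 8.748 rad/s².

α ≈ 8.75 rad/s²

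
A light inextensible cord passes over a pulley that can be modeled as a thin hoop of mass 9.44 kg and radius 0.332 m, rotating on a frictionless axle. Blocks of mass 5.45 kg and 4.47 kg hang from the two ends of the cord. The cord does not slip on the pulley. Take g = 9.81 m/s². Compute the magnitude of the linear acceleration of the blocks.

I = MR² = (9.44)(0.332)² = 1.041 kg·m².
Heavier block: m₁g − T₁ = m₁a. Lighter block: T₂ − m₂g = m₂a.
Pulley: (T₁ − T₂)R = Iα = I(a/R), so T₁ − T₂ = (I/R²)a = 1·M_p a = 9.440·a.
Adding the three: (m₁ − m₂)g = (m₁ + m₂ + 9.440)a, so a = (5.45 − 4.47)(9.81)/(5.45 + 4.47 + 9.440) = 0.4966 m/s².

a ≈ 0.497 m/s²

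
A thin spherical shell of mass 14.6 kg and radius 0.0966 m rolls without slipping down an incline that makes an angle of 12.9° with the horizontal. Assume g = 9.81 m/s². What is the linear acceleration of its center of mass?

Translation along the incline: Mg sinθ − f = Ma.
Rotation about the center: fR = Iα with I = (2/3)MR². No-slip gives a = αR, so f = (I/R²)a = (2/3)M a.
Substituting: Mg sinθ = (1 + 0.6667)Ma, so a = g sinθ/(1 + 0.6667) = (9.81) sin 12.9° / 1.667 = 1.314 m/s².

a ≈ 1.31 m/s²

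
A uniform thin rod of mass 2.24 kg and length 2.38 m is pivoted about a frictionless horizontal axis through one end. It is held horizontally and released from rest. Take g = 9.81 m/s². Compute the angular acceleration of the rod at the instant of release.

α ≈ 6.18 rad/s²

About the pivot, I = (1/3)ML² = (1/3)(2.24)(2.38)² = 4.229 kg·m².
The weight acts at the center, a distance L/2 = 1.190 m from the pivot; τ = Mg(L/2) = 26.15 N·m.
α = τ/I = 26.15/4.229 = 6.183 rad/s².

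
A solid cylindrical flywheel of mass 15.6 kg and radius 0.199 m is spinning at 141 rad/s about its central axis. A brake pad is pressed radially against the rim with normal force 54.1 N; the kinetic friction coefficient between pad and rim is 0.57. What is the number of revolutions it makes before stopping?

I = ½MR² = (1/2)(15.6)(0.199)² = 0.3089 kg·m².
Friction force f = μN = (0.57)(54.1) = 30.84 N at the rim; torque magnitude τ = fR = 6.137 N·m, opposing ω.
|α| = τ/I = 6.137/0.3089 = 19.87 rad/s² (deceleration).
ω² = ω₀² − 2|α|θ with ω = 0 ⇒ θ = ω₀²/(2|α|) = 500.4 rad = 79.63 rev.

≈ 79.6 revolutions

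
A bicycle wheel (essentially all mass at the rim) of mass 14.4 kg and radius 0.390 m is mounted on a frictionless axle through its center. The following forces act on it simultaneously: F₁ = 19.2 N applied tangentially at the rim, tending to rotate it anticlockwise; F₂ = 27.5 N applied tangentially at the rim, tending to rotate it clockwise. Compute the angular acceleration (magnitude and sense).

I = MR² = (14.4)(0.390)² = 2.190 kg·m².
Taking anticlockwise as positive: τ₁ = +(19.2)(0.390) = +7.488 N·m; τ₂ = −(27.5)(0.390) = −10.72 N·m.
Net torque τ = -3.237 N·m.
α = τ/I = -3.237/2.190 = -1.478 rad/s².

α ≈ 1.48 rad/s², clockwise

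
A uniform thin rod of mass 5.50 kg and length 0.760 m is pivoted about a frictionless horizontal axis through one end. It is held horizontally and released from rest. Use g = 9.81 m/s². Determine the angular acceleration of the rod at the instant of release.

α ≈ 19.4 rad/s²

About the pivot, I = (1/3)ML² = (1/3)(5.50)(0.760)² = 1.059 kg·m².
The weight acts at the center, a distance L/2 = 0.3800 m from the pivot; τ = Mg(L/2) = 20.50 N·m.
α = τ/I = 20.50/1.059 = 19.36 rad/s².
(Equivalently α = (3g/(2L)) = 19.36 rad/s².)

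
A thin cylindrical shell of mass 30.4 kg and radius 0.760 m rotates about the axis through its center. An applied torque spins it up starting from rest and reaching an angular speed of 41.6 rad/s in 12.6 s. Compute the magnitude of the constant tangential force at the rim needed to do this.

F ≈ 76.3 N

I = MR² = (30.4)(0.760)² = 17.56 kg·m².
α = Δω/Δt = (41.6 − 0)/12.6 = 3.302 rad/s².
The required torque is τ = Iα = (17.56)(3.302) = 57.97 N·m.
A tangential force at the rim gives τ = FR, so F = τ/R = 57.97/0.760 = 76.28 N.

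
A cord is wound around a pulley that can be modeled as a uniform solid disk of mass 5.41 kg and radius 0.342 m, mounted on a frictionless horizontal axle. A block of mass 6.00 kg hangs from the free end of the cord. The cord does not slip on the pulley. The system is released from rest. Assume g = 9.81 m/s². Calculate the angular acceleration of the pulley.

α ≈ 19.8 rad/s²

I = ½MR² = (1/2)(5.41)(0.342)² = 0.3164 kg·m².
Block: mg − T = ma. Pulley: TR = Iα. No-slip: a = αR, so T = (I/R²)a = 2.705·a.
Then mg = (m + 2.705)a, so a = (6.00)(9.81)/(6.00 + 2.705) = 6.762 m/s².
α = a/R = 6.762/0.342 = 19.77 rad/s².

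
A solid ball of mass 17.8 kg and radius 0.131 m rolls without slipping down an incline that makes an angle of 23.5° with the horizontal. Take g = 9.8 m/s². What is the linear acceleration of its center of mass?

a ≈ 2.79 m/s²

Translation along the incline: Mg sinθ − f = Ma.
Rotation about the center: fR = Iα with I = (2/5)MR². No-slip gives a = αR, so f = (I/R²)a = (2/5)M a.
Substituting: Mg sinθ = (1 + 0.4000)Ma, so a = g sinθ/(1 + 0.4000) = (9.8) sin 23.5° / 1.400 = 2.791 m/s².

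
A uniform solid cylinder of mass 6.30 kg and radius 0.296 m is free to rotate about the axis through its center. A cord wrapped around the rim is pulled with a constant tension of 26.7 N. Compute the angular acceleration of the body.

α ≈ 28.6 rad/s²

I = ½MR² = (1/2)(6.30)(0.296)² = 0.2760 kg·m².
τ = F R = (26.7)(0.296) = 7.903 N·m.
Newton's second law for rotation, τ = Iα, gives α = τ/I = 7.903/0.2760 = 28.64 rad/s².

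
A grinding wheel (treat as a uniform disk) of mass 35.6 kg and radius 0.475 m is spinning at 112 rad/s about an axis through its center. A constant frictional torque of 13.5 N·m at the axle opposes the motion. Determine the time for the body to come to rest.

t ≈ 33.3 s

I = ½MR² = (1/2)(35.6)(0.475)² = 4.016 kg·m².
The net torque has magnitude 13.5 N·m, opposing ω.
|α| = τ/I = 13.50/4.016 = 3.361 rad/s² (deceleration).
0 = ω₀ − |α|t ⇒ t = ω₀/|α| = 112/3.361 = 33.32 s.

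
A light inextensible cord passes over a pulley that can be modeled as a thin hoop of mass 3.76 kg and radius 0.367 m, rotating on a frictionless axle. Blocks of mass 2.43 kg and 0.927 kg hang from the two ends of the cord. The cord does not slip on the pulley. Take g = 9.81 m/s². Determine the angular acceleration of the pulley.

I = MR² = (3.76)(0.367)² = 0.5064 kg·m².
Heavier block: m₁g − T₁ = m₁a. Lighter block: T₂ − m₂g = m₂a.
Pulley: (T₁ − T₂)R = Iα = I(a/R), so T₁ − T₂ = (I/R²)a = 1·M_p a = 3.760·a.
Adding the three: (m₁ − m₂)g = (m₁ + m₂ + 3.760)a, so a = (2.43 − 0.927)(9.81)/(2.43 + 0.927 + 3.760) = 2.072 m/s².
α = a/R = 2.072/0.367 = 5.645 rad/s².

α ≈ 5.65 rad/s²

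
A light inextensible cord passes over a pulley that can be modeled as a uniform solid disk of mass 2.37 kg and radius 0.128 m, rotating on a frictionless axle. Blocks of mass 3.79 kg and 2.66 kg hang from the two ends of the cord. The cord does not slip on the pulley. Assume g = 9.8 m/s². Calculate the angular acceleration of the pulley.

I = ½MR² = (1/2)(2.37)(0.128)² = 0.01942 kg·m².
Heavier block: m₁g − T₁ = m₁a. Lighter block: T₂ − m₂g = m₂a.
Pulley: (T₁ − T₂)R = Iα = I(a/R), so T₁ − T₂ = (I/R²)a = (1/2)M_p a = 1.185·a.
Adding the three: (m₁ − m₂)g = (m₁ + m₂ + 1.185)a, so a = (3.79 − 2.66)(9.8)/(3.79 + 2.66 + 1.185) = 1.450 m/s².
α = a/R = 1.450/0.128 = 11.33 rad/s².

α ≈ 11.3 rad/s²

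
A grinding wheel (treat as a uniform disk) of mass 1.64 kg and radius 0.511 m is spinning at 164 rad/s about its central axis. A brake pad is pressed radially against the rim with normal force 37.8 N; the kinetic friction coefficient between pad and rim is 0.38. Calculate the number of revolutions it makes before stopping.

≈ 62.4 revolutions

I = ½MR² = (1/2)(1.64)(0.511)² = 0.2141 kg·m².
Friction force f = μN = (0.38)(37.8) = 14.36 N at the rim; torque magnitude τ = fR = 7.340 N·m, opposing ω.
|α| = τ/I = 7.340/0.2141 = 34.28 rad/s² (deceleration).
ω² = ω₀² − 2|α|θ with ω = 0 ⇒ θ = ω₀²/(2|α|) = 392.3 rad = 62.44 rev.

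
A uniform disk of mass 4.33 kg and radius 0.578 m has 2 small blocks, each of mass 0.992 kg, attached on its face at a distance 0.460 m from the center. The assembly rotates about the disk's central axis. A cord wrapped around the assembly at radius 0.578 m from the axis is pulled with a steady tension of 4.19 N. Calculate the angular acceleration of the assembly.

I_disk = ½MR² = ½(4.33)(0.578)² = 0.7233 kg·m².
I_blocks = 2·m·r² = 2(0.992)(0.460)² = 0.4198 kg·m².
Total I = 1.143 kg·m².
τ = F r = (4.19)(0.578) = 2.422 N·m.
α = τ/I = 2.422/1.143 = 2.119 rad/s².

α ≈ 2.12 rad/s²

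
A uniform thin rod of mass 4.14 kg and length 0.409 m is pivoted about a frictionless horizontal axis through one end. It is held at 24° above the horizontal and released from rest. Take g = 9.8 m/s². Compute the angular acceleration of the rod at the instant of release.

α ≈ 32.8 rad/s²

About the pivot, I = (1/3)ML² = (1/3)(4.14)(0.409)² = 0.2308 kg·m².
The weight acts at the center, a distance L/2 = 0.2045 m from the pivot; τ = Mg(L/2) cos 24° = 7.580 N·m.
α = τ/I = 7.580/0.2308 = 32.83 rad/s².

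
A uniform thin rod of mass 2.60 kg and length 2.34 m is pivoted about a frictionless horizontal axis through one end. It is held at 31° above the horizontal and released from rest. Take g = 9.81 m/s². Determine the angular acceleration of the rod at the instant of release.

α ≈ 5.39 rad/s²

About the pivot, I = (1/3)ML² = (1/3)(2.60)(2.34)² = 4.746 kg·m².
The weight acts at the center, a distance L/2 = 1.170 m from the pivot; τ = Mg(L/2) cos 31° = 25.58 N·m.
α = τ/I = 25.58/4.746 = 5.390 rad/s².
(Equivalently α = (3g/(2L)) cos 31° = 5.390 rad/s².)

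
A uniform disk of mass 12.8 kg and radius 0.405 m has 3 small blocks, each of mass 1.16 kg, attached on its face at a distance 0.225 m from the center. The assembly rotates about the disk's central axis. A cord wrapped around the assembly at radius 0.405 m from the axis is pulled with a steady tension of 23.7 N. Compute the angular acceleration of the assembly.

I_disk = ½MR² = ½(12.8)(0.405)² = 1.050 kg·m².
I_blocks = 3·m·r² = 3(1.16)(0.225)² = 0.1762 kg·m².
Total I = 1.226 kg·m².
τ = F r = (23.7)(0.405) = 9.598 N·m.
α = τ/I = 9.598/1.226 = 7.830 rad/s².

α ≈ 7.83 rad/s²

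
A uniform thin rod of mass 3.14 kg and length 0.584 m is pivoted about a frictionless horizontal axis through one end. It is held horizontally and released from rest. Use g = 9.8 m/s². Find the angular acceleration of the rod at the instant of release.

α ≈ 25.2 rad/s²

About the pivot, I = (1/3)ML² = (1/3)(3.14)(0.584)² = 0.3570 kg·m².
The weight acts at the center, a distance L/2 = 0.2920 m from the pivot; τ = Mg(L/2) = 8.985 N·m.
α = τ/I = 8.985/0.3570 = 25.17 rad/s².
(Equivalently α = (3g/(2L)) = 25.17 rad/s².)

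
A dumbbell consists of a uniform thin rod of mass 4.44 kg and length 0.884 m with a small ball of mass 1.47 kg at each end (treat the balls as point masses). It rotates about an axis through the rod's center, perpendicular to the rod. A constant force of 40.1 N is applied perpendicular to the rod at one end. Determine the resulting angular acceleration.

I_rod = (1/12)ML² = (1/12)(4.44)(0.884)² = 0.2891 kg·m².
I_balls = 2·m·(L/2)² = 2(1.47)(0.4420)² = 0.5744 kg·m².
Total I = 0.8635 kg·m².
τ = F·(L/2) = (40.1)(0.442) = 17.72 N·m.
α = τ/I = 17.72/0.8635 = 20.53 rad/s².

α ≈ 20.5 rad/s²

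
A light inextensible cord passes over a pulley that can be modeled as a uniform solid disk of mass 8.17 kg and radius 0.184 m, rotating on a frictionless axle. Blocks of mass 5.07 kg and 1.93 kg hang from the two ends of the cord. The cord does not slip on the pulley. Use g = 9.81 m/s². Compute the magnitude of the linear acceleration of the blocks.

a ≈ 2.78 m/s²

I = ½MR² = (1/2)(8.17)(0.184)² = 0.1383 kg·m².
Heavier block: m₁g − T₁ = m₁a. Lighter block: T₂ − m₂g = m₂a.
Pulley: (T₁ − T₂)R = Iα = I(a/R), so T₁ − T₂ = (I/R²)a = (1/2)M_p a = 4.085·a.
Adding the three: (m₁ − m₂)g = (m₁ + m₂ + 4.085)a, so a = (5.07 − 1.93)(9.81)/(5.07 + 1.93 + 4.085) = 2.779 m/s².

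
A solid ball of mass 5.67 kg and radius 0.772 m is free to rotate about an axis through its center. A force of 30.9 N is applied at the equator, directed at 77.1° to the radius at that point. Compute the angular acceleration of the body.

α ≈ 17.2 rad/s²

I = (2/5)MR² = (2/5)(5.67)(0.772)² = 1.352 kg·m².
Only the tangential component produces torque: τ = F R sinθ = (30.9)(0.772) sin 77.1° = 23.25 N·m.
Newton's second law for rotation, τ = Iα, gives α = τ/I = 23.25/1.352 = 17.20 rad/s².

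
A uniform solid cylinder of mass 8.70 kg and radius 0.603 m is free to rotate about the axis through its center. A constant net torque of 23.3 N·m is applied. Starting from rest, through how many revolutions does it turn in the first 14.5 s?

I = ½MR² = (1/2)(8.70)(0.603)² = 1.582 kg·m².
α = τ/I = 23.3/1.582 = 14.73 rad/s².
θ = ½αt² = ½(14.73)(14.5)² = 1549 rad.
Revolutions = θ/(2π) = 246.5.

≈ 246 revolutions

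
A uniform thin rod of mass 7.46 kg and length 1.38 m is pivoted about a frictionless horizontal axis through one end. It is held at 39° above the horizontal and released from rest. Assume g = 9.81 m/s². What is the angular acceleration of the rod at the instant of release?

α ≈ 8.29 rad/s²

About the pivot, I = (1/3)ML² = (1/3)(7.46)(1.38)² = 4.736 kg·m².
The weight acts at the center, a distance L/2 = 0.6900 m from the pivot; τ = Mg(L/2) cos 39° = 39.24 N·m.
α = τ/I = 39.24/4.736 = 8.287 rad/s².
(Equivalently α = (3g/(2L)) cos 39° = 8.287 rad/s².)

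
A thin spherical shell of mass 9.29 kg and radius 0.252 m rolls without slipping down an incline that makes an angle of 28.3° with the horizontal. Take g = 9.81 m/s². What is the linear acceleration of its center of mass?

Translation along the incline: Mg sinθ − f = Ma.
Rotation about the center: fR = Iα with I = (2/3)MR². No-slip gives a = αR, so f = (I/R²)a = (2/3)M a.
Substituting: Mg sinθ = (1 + 0.6667)Ma, so a = g sinθ/(1 + 0.6667) = (9.81) sin 28.3° / 1.667 = 2.790 m/s².

a ≈ 2.79 m/s²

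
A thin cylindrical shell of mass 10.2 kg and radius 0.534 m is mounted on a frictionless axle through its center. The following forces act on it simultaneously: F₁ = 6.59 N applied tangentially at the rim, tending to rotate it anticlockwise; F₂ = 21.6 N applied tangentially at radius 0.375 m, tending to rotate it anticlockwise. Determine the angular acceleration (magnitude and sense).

I = MR² = (10.2)(0.534)² = 2.909 kg·m².
Taking anticlockwise as positive: τ₁ = +(6.59)(0.534) = +3.519 N·m; τ₂ = +(21.6)(0.375) = +8.100 N·m.
Net torque τ = 11.62 N·m.
α = τ/I = 11.62/2.909 = 3.995 rad/s².

α ≈ 3.99 rad/s², anticlockwise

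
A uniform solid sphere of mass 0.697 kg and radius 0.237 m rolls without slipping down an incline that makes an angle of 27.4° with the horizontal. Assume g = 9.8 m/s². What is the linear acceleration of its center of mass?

a ≈ 3.22 m/s²

Translation along the incline: Mg sinθ − f = Ma.
Rotation about the center: fR = Iα with I = (2/5)MR². No-slip gives a = αR, so f = (I/R²)a = (2/5)M a.
Substituting: Mg sinθ = (1 + 0.4000)Ma, so a = g sinθ/(1 + 0.4000) = (9.8) sin 27.4° / 1.400 = 3.221 m/s².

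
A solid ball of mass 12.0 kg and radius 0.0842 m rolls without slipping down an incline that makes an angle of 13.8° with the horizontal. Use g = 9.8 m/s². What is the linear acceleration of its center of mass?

Translation along the incline: Mg sinθ − f = Ma.
Rotation about the center: fR = Iα with I = (2/5)MR². No-slip gives a = αR, so f = (I/R²)a = (2/5)M a.
Substituting: Mg sinθ = (1 + 0.4000)Ma, so a = g sinθ/(1 + 0.4000) = (9.8) sin 13.8° / 1.400 = 1.670 m/s².

a ≈ 1.67 m/s²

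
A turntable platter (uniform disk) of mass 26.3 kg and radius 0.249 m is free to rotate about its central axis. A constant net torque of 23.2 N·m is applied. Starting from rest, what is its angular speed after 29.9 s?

I = ½MR² = (1/2)(26.3)(0.249)² = 0.8153 kg·m².
α = τ/I = 23.2/0.8153 = 28.46 rad/s².
ω = ω₀ + αt = 0 + (28.46)(29.9) = 850.8 rad/s.

ω ≈ 851 rad/s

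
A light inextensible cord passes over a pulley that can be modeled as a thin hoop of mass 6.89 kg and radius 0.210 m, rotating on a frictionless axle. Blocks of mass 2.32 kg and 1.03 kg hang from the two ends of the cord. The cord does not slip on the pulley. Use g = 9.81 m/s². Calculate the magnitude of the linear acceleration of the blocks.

a ≈ 1.24 m/s²

I = MR² = (6.89)(0.210)² = 0.3038 kg·m².
Heavier block: m₁g − T₁ = m₁a. Lighter block: T₂ − m₂g = m₂a.
Pulley: (T₁ − T₂)R = Iα = I(a/R), so T₁ − T₂ = (I/R²)a = 1·M_p a = 6.890·a.
Adding the three: (m₁ − m₂)g = (m₁ + m₂ + 6.890)a, so a = (2.32 − 1.03)(9.81)/(2.32 + 1.03 + 6.890) = 1.236 m/s².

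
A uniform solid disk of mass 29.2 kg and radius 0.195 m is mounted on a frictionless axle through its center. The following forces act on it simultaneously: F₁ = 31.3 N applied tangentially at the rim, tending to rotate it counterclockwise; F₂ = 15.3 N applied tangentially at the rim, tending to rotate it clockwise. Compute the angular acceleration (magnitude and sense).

α ≈ 5.62 rad/s², counterclockwise

I = ½MR² = (1/2)(29.2)(0.195)² = 0.5552 kg·m².
Taking counterclockwise as positive: τ₁ = +(31.3)(0.195) = +6.104 N·m; τ₂ = −(15.3)(0.195) = −2.984 N·m.
Net torque τ = 3.120 N·m.
α = τ/I = 3.120/0.5552 = 5.620 rad/s².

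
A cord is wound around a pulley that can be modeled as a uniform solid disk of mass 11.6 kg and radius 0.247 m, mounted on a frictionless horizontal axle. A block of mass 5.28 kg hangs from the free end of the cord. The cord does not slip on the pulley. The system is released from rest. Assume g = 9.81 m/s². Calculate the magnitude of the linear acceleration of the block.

a ≈ 4.67 m/s²

I = ½MR² = (1/2)(11.6)(0.247)² = 0.3539 kg·m².
Block: mg − T = ma. Pulley: TR = Iα. No-slip: a = αR, so T = (I/R²)a = 5.800·a.
Then mg = (m + 5.800)a, so a = (5.28)(9.81)/(5.28 + 5.800) = 4.675 m/s².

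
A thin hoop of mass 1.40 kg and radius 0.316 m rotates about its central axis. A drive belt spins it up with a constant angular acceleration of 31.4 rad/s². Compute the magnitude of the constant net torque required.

τ ≈ 4.39 N·m

I = MR² = (1.40)(0.316)² = 0.1398 kg·m².
τ = Iα = (0.1398)(31.40) = 4.390 N·m.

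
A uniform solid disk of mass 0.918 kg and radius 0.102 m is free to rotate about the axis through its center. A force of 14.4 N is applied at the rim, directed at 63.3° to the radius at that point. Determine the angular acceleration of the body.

α ≈ 275 rad/s²

I = ½MR² = (1/2)(0.918)(0.102)² = 0.004775 kg·m².
Only the tangential component produces torque: τ = F R sinθ = (14.4)(0.102) sin 63.3° = 1.312 N·m.
Newton's second law for rotation, τ = Iα, gives α = τ/I = 1.312/0.004775 = 274.8 rad/s².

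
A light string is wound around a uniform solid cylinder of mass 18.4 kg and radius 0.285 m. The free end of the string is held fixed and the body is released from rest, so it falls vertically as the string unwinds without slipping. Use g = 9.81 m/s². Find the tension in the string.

Translation: Mg − T = Ma. Rotation about the center: TR = Iα with I = ½MR².
With a = αR: T = (I/R²)a = (1/2)M a, so Mg = (1 + 0.5000)Ma.
a = g/(1 + 0.5000) = 9.81/1.500 = 6.540 m/s².
T = 0.5000·M·a = (0.5000)(18.4)(6.540) = 60.17 N.

T ≈ 60.2 N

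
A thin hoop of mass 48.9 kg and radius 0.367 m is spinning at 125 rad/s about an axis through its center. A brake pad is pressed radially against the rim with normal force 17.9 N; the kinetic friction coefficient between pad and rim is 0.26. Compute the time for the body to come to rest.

I = MR² = (48.9)(0.367)² = 6.586 kg·m².
Friction force f = μN = (0.26)(17.9) = 4.654 N at the rim; torque magnitude τ = fR = 1.708 N·m, opposing ω.
|α| = τ/I = 1.708/6.586 = 0.2593 rad/s² (deceleration).
0 = ω₀ − |α|t ⇒ t = ω₀/|α| = 125/0.2593 = 482.0 s.

t ≈ 482 s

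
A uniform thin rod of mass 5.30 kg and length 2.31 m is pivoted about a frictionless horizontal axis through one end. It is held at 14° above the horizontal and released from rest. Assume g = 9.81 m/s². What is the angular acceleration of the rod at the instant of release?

α ≈ 6.18 rad/s²

About the pivot, I = (1/3)ML² = (1/3)(5.30)(2.31)² = 9.427 kg·m².
The weight acts at the center, a distance L/2 = 1.155 m from the pivot; τ = Mg(L/2) cos 14° = 58.27 N·m.
α = τ/I = 58.27/9.427 = 6.181 rad/s².
(Equivalently α = (3g/(2L)) cos 14° = 6.181 rad/s².)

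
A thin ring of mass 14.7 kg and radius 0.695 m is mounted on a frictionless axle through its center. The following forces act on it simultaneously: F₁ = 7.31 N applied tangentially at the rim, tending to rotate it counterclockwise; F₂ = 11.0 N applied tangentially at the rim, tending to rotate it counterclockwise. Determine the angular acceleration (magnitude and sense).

I = MR² = (14.7)(0.695)² = 7.100 kg·m².
Taking counterclockwise as positive: τ₁ = +(7.31)(0.695) = +5.080 N·m; τ₂ = +(11.0)(0.695) = +7.645 N·m.
Net torque τ = 12.73 N·m.
α = τ/I = 12.73/7.100 = 1.792 rad/s².

α ≈ 1.79 rad/s², counterclockwise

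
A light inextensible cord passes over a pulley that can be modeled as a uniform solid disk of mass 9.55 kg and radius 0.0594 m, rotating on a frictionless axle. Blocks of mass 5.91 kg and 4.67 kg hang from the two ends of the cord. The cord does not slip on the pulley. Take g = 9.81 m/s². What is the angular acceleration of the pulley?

I = ½MR² = (1/2)(9.55)(0.0594)² = 0.01685 kg·m².
Heavier block: m₁g − T₁ = m₁a. Lighter block: T₂ − m₂g = m₂a.
Pulley: (T₁ − T₂)R = Iα = I(a/R), so T₁ − T₂ = (I/R²)a = (1/2)M_p a = 4.775·a.
Adding the three: (m₁ − m₂)g = (m₁ + m₂ + 4.775)a, so a = (5.91 − 4.67)(9.81)/(5.91 + 4.67 + 4.775) = 0.7922 m/s².
α = a/R = 0.7922/0.0594 = 13.34 rad/s².

α ≈ 13.3 rad/s²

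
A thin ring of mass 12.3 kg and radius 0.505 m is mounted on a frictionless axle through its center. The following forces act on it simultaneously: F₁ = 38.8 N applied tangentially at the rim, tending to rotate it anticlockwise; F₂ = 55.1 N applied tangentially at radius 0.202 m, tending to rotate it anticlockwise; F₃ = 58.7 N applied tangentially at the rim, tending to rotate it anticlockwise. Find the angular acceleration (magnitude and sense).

I = MR² = (12.3)(0.505)² = 3.137 kg·m².
Taking anticlockwise as positive: τ₁ = +(38.8)(0.505) = +19.59 N·m; τ₂ = +(55.1)(0.202) = +11.13 N·m; τ₃ = +(58.7)(0.505) = +29.64 N·m.
Net torque τ = 60.37 N·m.
α = τ/I = 60.37/3.137 = 19.24 rad/s².

α ≈ 19.2 rad/s², anticlockwise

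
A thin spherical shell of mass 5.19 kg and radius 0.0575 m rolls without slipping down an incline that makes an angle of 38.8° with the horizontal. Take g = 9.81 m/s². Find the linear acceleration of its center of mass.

a ≈ 3.69 m/s²

Translation along the incline: Mg sinθ − f = Ma.
Rotation about the center: fR = Iα with I = (2/3)MR². No-slip gives a = αR, so f = (I/R²)a = (2/3)M a.
Substituting: Mg sinθ = (1 + 0.6667)Ma, so a = g sinθ/(1 + 0.6667) = (9.81) sin 38.8° / 1.667 = 3.688 m/s².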